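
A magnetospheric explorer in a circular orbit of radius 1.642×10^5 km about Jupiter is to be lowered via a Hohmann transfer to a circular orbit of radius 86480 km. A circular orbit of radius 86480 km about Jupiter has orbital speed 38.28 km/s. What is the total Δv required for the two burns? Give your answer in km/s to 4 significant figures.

Δv = 10.24 km/s

From the circular-orbit relation v² = μ/r at r = 86480 km: μ = v²r = (38.28)² × 86480 = 1.26724×10^8 km³/s².
Semi-major axis of the transfer orbit: a_t = (1.642×10^5 + 86480)/2 = 1.2534×10^5 km.
Circular speed at r₁: v₁ = √(μ/r₁) = √(1.26724×10^8/1.642×10^5) = 27.781 km/s.
Transfer-orbit speed at r₁ (v² = μ(2/r − 1/a)): v_a = √[μ(2/r₁ − 1/a_t)] = 23.076 km/s.
First burn Δv₁ = |v_a − v₁| = 4.705 km/s.
At r₂, v₂ = √(μ/r₂) = 38.280 km/s.
Transfer-orbit speed at r₂: v_p = √[μ(2/r₂ − 1/a_t)] = 43.814 km/s.
Second burn Δv₂ = |v₂ − v_p| = 5.534 km/s.
Total Δv = Δv₁ + Δv₂ = 10.24 km/s.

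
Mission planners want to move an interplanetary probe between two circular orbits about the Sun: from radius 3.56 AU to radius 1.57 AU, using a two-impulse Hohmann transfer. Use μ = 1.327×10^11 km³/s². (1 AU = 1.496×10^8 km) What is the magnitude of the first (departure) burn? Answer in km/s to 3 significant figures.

In km: r₁ = 3.56 × 1.496×10^8 = 5.32576×10^8 km; r₂ = 1.57 × 1.496×10^8 = 2.34872×10^8 km.
The Hohmann ellipse has a_t = (r₁ + r₂)/2 = 3.83724×10^8 km.
On the circular orbit at r = 5.32576×10^8 km, v_c = √(μ/r) = 15.785 km/s.
Transfer-orbit speed at the same r (vis-viva, a = a_t): v_t = √[μ(2/r − 1/a_t)] = 12.350 km/s.
Δv₁ = |v_t − v_c| = |12.350 − 15.785| = 3.435 km/s.

Δv₁ = 3.44 km/s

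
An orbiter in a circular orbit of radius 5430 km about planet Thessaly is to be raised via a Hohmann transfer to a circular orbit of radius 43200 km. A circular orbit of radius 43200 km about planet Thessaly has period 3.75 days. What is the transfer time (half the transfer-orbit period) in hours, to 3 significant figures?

t = 19.0 hours

From Kepler's third law T² = 4π²r³/μ at r = 43200 km, T = 3.75 days = 3.75 × 86400 s = 3.240×10^5 s: μ = 4π²r³/T² = 30319.4 km³/s².
The Hohmann ellipse has a_t = (r₁ + r₂)/2 = 24315 km.
Half the transfer-orbit period gives t = π√(a_t³/μ) = 68410 s.
Converting: 68410 s ÷ 3600 s/hour = 19.0 hours.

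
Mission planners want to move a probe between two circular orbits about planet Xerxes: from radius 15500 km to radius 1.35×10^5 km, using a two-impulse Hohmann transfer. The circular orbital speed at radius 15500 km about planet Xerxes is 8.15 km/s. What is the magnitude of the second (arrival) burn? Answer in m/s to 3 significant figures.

Δv₂ = 1510 m/s

From the circular-orbit relation v² = μ/r at r = 15500 km: μ = v²r = (8.15)² × 15500 = 1.02955×10^6 km³/s².
Transfer-ellipse semi-major axis a_t = (r₁ + r₂)/2 = (15500 + 1.350×10^5)/2 = 75250 km.
Circular speed at r = 1.350×10^5 km: v_c = √(μ/r) = 2.7616 km/s.
Vis-viva on the transfer ellipse at r = 1.350×10^5 km gives v_t = √[μ(2/r − 1/a_t)] = 1.2533 km/s.
Δv₂ = |v_t − v_c| = |1.2533 − 2.7616| = 1.508 km/s.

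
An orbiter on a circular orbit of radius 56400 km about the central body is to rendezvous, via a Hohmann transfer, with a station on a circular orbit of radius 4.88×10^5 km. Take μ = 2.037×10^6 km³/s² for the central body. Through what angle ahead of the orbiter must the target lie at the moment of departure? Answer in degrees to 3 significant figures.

Semi-major axis of the transfer orbit: a_t = (56400 + 4.880×10^5)/2 = 2.722×10^5 km.
Transfer time t = π√(a_t³/μ) = 3.12598×10^5 s.
Target angular speed ω₂ = √(μ/r₂³) = 4.18664×10^-6 rad/s.
Angle swept by the target during transfer: ω₂·t = 1.30874 rad = 74.99°.
Arrival is 180° from departure on the ellipse, so φ = 180° − 74.99° = 105°.

φ = 105°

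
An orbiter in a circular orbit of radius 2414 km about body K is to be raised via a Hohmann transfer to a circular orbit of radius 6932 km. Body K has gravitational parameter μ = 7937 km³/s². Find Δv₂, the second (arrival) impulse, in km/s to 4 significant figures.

Semi-major axis of the transfer orbit: a_t = (2414 + 6932)/2 = 4673 km.
On the circular orbit at r = 6932 km, v_c = √(μ/r) = 1.07004 km/s.
Vis-viva on the transfer ellipse at r = 6932 km gives v_t = √[μ(2/r − 1/a_t)] = 0.769077 km/s.
Δv₂ = |v_t − v_c| = |0.769077 − 1.07004| = 0.3010 km/s.

Δv₂ = 0.3010 km/s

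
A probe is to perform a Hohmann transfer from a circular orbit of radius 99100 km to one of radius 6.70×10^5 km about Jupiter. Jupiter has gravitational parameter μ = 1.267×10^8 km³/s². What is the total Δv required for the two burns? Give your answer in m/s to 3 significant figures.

Δv = 18200 m/s

Semi-major axis of the transfer orbit: a_t = (99100 + 6.700×10^5)/2 = 3.8455×10^5 km.
Circular speed at r₁: v₁ = √(μ/r₁) = √(1.267×10^8/99100) = 35.76 km/s.
On the transfer ellipse at r₁, v² = μ(2/r − 1/a) gives v_p = √[μ(2/r₁ − 1/a_t)] = 47.20 km/s.
First burn Δv₁ = |v_p − v₁| = 11.44 km/s.
At r₂, v₂ = √(μ/r₂) = 13.752 km/s.
Transfer-orbit speed at r₂: v_a = √[μ(2/r₂ − 1/a_t)] = 6.9809 km/s.
Second burn Δv₂ = |v₂ − v_a| = 6.771 km/s.
Δv = Δv₁ + Δv₂ = 11.44 + 6.771 = 18.21 km/s.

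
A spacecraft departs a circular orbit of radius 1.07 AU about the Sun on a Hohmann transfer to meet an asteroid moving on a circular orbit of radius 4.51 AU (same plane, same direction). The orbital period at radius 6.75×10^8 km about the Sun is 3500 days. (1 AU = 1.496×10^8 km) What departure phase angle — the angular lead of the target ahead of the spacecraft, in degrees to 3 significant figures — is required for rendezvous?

From Kepler's third law T² = 4π²r³/μ at r = 6.75×10^8 km, T = 3500 days = 3500 × 86400 s = 3.024×10^8 s: μ = 4π²r³/T² = 1.32772×10^11 km³/s².
In km: r₁ = 1.07 × 1.496×10^8 = 1.60072×10^8 km; r₂ = 4.51 × 1.496×10^8 = 6.74696×10^8 km.
The Hohmann ellipse has a_t = (r₁ + r₂)/2 = 4.17384×10^8 km.
Transfer time t = π√(a_t³/μ) = 7.3519×10^7 s.
The target's mean motion on its circular orbit is ω₂ = √(μ/r₂³) = 2.0792×10^-8 rad/s.
Angle swept by the target during transfer: ω₂·t = 1.5286 rad = 87.58°.
The spacecraft traverses 180° on the transfer ellipse, so the target must lead by 180° − 87.58° = 92.4°.

φ = 92.4°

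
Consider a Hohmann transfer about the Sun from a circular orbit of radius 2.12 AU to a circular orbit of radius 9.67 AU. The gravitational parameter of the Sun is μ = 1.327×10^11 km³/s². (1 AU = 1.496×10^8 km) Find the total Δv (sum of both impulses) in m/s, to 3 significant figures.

Δv = 9580 m/s

In km: r₁ = 2.12 × 1.496×10^8 = 3.17152×10^8 km; r₂ = 9.67 × 1.496×10^8 = 1.446632×10^9 km.
Transfer-ellipse semi-major axis a_t = (r₁ + r₂)/2 = (3.17152×10^8 + 1.446632×10^9)/2 = 8.81892×10^8 km.
Circular speed at r₁: v₁ = √(μ/r₁) = √(1.327×10^11/3.17152×10^8) = 20.455 km/s.
On the transfer ellipse at r₁, v² = μ(2/r − 1/a) gives v_p = √[μ(2/r₁ − 1/a_t)] = 26.198 km/s.
First burn Δv₁ = |v_p − v₁| = 5.743 km/s.
At r₂, v₂ = √(μ/r₂) = 9.578 km/s.
Transfer-orbit speed at r₂: v_a = √[μ(2/r₂ − 1/a_t)] = 5.744 km/s.
Second burn Δv₂ = |v₂ − v_a| = 3.834 km/s.
Δv = Δv₁ + Δv₂ = 5.743 + 3.834 = 9.577 km/s.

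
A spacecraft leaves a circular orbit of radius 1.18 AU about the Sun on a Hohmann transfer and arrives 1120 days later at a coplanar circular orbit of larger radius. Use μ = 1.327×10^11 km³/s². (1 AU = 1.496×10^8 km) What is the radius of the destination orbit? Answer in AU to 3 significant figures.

In km: r₁ = 1.18 × 1.496×10^8 = 1.76528×10^8 km.
Transfer time t = 1120 days = 9.6768×10^7 s, and t = π√(a_t³/μ).
So a_t = (μ t²/π²)^(1/3) = (1.327×10^11 × (9.6768×10^7)² / π²)^(1/3) = 5.0120×10^8 km.
Since a_t = (r₁ + r₂)/2, r₂ = 2a_t − r₁ = 2×5.0120×10^8 − 1.76528×10^8 = 8.25872×10^8 km.
In AU: r₂ = 8.25872×10^8 / 1.496×10^8 = 5.52 AU.

r₂ = 5.52 AU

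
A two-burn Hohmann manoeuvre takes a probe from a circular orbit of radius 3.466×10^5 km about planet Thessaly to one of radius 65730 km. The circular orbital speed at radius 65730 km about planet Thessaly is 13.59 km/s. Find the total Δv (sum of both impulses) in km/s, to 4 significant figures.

From the circular-orbit relation v² = μ/r at r = 65730 km: μ = v²r = (13.59)² × 65730 = 1.21395×10^7 km³/s².
Transfer-ellipse semi-major axis a_t = (r₁ + r₂)/2 = (3.466×10^5 + 65730)/2 = 2.06165×10^5 km.
Circular speed at r₁: v₁ = √(μ/r₁) = √(1.21395×10^7/3.466×10^5) = 5.9182 km/s.
On the transfer ellipse at r₁, vis-viva gives v_a = √[μ(2/r₁ − 1/a_t)] = 3.3417 km/s.
First burn Δv₁ = |v_a − v₁| = 2.5765 km/s.
At r₂, v₂ = √(μ/r₂) = 13.5900 km/s.
Transfer-orbit speed at r₂: v_p = √[μ(2/r₂ − 1/a_t)] = 17.6208 km/s.
Second burn Δv₂ = |v₂ − v_p| = 4.0308 km/s.
Δv = Δv₁ + Δv₂ = 2.5765 + 4.0308 = 6.607 km/s.

Δv = 6.607 km/s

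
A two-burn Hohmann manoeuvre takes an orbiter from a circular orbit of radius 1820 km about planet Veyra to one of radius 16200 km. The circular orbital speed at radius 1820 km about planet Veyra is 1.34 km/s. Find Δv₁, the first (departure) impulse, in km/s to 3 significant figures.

From the circular-orbit relation v² = μ/r at r = 1820 km: μ = v²r = (1.34)² × 1820 = 3267.99 km³/s².
The Hohmann ellipse has a_t = (r₁ + r₂)/2 = 9010 km.
Circular speed at r = 1820 km: v_c = √(μ/r) = 1.3400 km/s.
Transfer-orbit speed at the same r (vis-viva, a = a_t): v_t = √[μ(2/r − 1/a_t)] = 1.7968 km/s.
Δv₁ = |v_t − v_c| = |1.7968 − 1.3400| = 0.4568 km/s.

Δv₁ = 0.457 km/s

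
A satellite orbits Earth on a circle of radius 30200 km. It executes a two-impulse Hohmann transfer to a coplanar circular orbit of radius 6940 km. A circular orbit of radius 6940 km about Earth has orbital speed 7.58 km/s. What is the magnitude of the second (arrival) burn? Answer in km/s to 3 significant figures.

From the circular-orbit relation v² = μ/r at r = 6940 km: μ = v²r = (7.58)² × 6940 = 3.98747×10^5 km³/s².
The Hohmann ellipse has a_t = (r₁ + r₂)/2 = 18570 km.
On the circular orbit at r = 6940 km, v_c = √(μ/r) = 7.580 km/s.
Transfer-orbit speed at the same r (vis-viva, a = a_t): v_t = √[μ(2/r − 1/a_t)] = 9.666 km/s.
Δv₂ = |v_t − v_c| = |9.666 − 7.580| = 2.086 km/s.

Δv₂ = 2.09 km/s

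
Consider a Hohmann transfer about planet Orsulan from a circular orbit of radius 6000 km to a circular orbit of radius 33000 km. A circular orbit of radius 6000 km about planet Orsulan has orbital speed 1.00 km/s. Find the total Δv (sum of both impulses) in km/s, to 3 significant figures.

Δv = 0.491 km/s

From the circular-orbit relation v² = μ/r at r = 6000 km: μ = v²r = (1.00)² × 6000 = 6000.00 km³/s².
The Hohmann ellipse has a_t = (r₁ + r₂)/2 = 19500 km.
Circular speed at r₁: v₁ = √(μ/r₁) = √(6000.00/6000) = 1.0000 km/s.
Transfer-orbit speed at r₁ (vis-viva equation): v_p = √[μ(2/r₁ − 1/a_t)] = 1.3009 km/s.
First burn Δv₁ = |v_p − v₁| = 0.3009 km/s.
Circular speed at r₂: v₂ = √(μ/r₂) = 0.4264 km/s.
Transfer-orbit speed at r₂: v_a = √[μ(2/r₂ − 1/a_t)] = 0.2365 km/s.
Second burn Δv₂ = |v₂ − v_a| = 0.1899 km/s.
Total Δv = Δv₁ + Δv₂ = 0.4908 km/s.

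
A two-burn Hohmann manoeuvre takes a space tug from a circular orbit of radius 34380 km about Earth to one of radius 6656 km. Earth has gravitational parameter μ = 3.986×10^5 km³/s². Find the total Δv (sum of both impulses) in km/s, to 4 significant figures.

Δv = 3.744 km/s

The Hohmann ellipse has a_t = (r₁ + r₂)/2 = 20518 km.
Circular speed at r₁: v₁ = √(μ/r₁) = √(3.986×10^5/34380) = 3.404989 km/s.
On the transfer ellipse at r₁, vis-viva gives v_a = √[μ(2/r₁ − 1/a_t)] = 1.939344 km/s.
First burn Δv₁ = |v_a − v₁| = 1.4656 km/s.
Circular speed at r₂: v₂ = √(μ/r₂) = 7.73859 km/s.
Transfer-orbit speed at r₂: v_p = √[μ(2/r₂ − 1/a_t)] = 10.0172 km/s.
Second burn Δv₂ = |v₂ − v_p| = 2.2786 km/s.
Total Δv = Δv₁ + Δv₂ = 3.744 km/s.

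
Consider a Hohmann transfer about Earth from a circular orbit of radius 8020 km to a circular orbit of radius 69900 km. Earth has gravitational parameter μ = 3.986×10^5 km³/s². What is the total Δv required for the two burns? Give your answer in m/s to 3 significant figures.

Δv = 3700 m/s

Semi-major axis of the transfer orbit: a_t = (8020 + 69900)/2 = 38960 km.
At r₁ the circular-orbit speed is v₁ = √(μ/r₁) = 7.050 km/s.
Transfer-orbit speed at r₁ (v² = μ(2/r − 1/a)): v_p = √[μ(2/r₁ − 1/a_t)] = 9.443 km/s.
First burn Δv₁ = |v_p − v₁| = 2.393 km/s.
Circular speed at r₂: v₂ = √(μ/r₂) = 2.388 km/s.
Transfer-orbit speed at r₂: v_a = √[μ(2/r₂ − 1/a_t)] = 1.083 km/s.
Second burn Δv₂ = |v₂ − v_a| = 1.305 km/s.
Δv = Δv₁ + Δv₂ = 2.393 + 1.305 = 3.698 km/s.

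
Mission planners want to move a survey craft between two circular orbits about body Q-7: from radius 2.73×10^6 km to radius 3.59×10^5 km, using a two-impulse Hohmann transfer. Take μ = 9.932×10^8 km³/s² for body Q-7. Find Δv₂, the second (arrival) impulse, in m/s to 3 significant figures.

Δv₂ = 17300 m/s

Transfer-ellipse semi-major axis a_t = (r₁ + r₂)/2 = (2.730×10^6 + 3.590×10^5)/2 = 1.5445×10^6 km.
Circular speed at r = 3.590×10^5 km: v_c = √(μ/r) = 52.60 km/s.
Vis-viva on the transfer ellipse at r = 3.590×10^5 km gives v_t = √[μ(2/r − 1/a_t)] = 69.93 km/s.
Δv₂ = |v_t − v_c| = |69.93 − 52.60| = 17.33 km/s.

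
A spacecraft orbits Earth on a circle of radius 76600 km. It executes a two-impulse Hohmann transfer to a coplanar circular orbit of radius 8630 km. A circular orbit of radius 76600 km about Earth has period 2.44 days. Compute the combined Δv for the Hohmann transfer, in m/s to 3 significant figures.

From Kepler's third law T² = 4π²r³/μ at r = 76600 km, T = 2.44 days = 2.44 × 86400 s = 2.10816×10^5 s: μ = 4π²r³/T² = 3.99244×10^5 km³/s².
Semi-major axis of the transfer orbit: a_t = (76600 + 8630)/2 = 42615 km.
Circular speed at r₁: v₁ = √(μ/r₁) = √(3.99244×10^5/76600) = 2.283 km/s.
Transfer-orbit speed at r₁ (vis-viva equation): v_a = √[μ(2/r₁ − 1/a_t)] = 1.027 km/s.
First burn Δv₁ = |v_a − v₁| = 1.256 km/s.
Circular speed at r₂: v₂ = √(μ/r₂) = 6.802 km/s.
Transfer-orbit speed at r₂: v_p = √[μ(2/r₂ − 1/a_t)] = 9.119 km/s.
Second burn Δv₂ = |v₂ − v_p| = 2.317 km/s.
Δv = Δv₁ + Δv₂ = 1.256 + 2.317 = 3.573 km/s.

Δv = 3570 m/s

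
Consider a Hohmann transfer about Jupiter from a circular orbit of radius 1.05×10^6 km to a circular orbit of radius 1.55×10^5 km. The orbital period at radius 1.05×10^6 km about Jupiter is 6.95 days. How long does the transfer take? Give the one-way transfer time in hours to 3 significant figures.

From Kepler's third law T² = 4π²r³/μ at r = 1.05×10^6 km, T = 6.95 days = 6.95 × 86400 s = 6.0048×10^5 s: μ = 4π²r³/T² = 1.26745×10^8 km³/s².
Transfer-ellipse semi-major axis a_t = (r₁ + r₂)/2 = (1.050×10^6 + 1.550×10^5)/2 = 6.025×10^5 km.
By Kepler's third law the transfer-orbit period is T = 2π√(a_t³/μ), so t = T/2 = 1.30503×10^5 s.
Converting: 1.30503×10^5 s ÷ 3600 s/hour = 36.3 hours.

t = 36.3 hours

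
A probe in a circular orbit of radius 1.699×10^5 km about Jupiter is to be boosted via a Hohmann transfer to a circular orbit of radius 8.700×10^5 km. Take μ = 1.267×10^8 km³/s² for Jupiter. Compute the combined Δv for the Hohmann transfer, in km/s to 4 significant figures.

Δv = 13.19 km/s

Semi-major axis of the transfer orbit: a_t = (1.699×10^5 + 8.700×10^5)/2 = 5.1995×10^5 km.
At r₁ the circular-orbit speed is v₁ = √(μ/r₁) = 27.3081 km/s.
On the transfer ellipse at r₁, v² = μ(2/r − 1/a) gives v_p = √[μ(2/r₁ − 1/a_t)] = 35.3240 km/s.
First burn Δv₁ = |v_p − v₁| = 8.0159 km/s.
Circular speed at r₂: v₂ = √(μ/r₂) = 12.0678 km/s.
Transfer-orbit speed at r₂: v_a = √[μ(2/r₂ − 1/a_t)] = 6.89834 km/s.
Second burn Δv₂ = |v₂ − v_a| = 5.1695 km/s.
Δv = Δv₁ + Δv₂ = 8.0159 + 5.1695 = 13.19 km/s.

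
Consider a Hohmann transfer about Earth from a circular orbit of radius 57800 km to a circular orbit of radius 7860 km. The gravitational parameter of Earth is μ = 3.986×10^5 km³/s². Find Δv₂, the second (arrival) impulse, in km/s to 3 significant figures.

Semi-major axis of the transfer orbit: a_t = (57800 + 7860)/2 = 32830 km.
On the circular orbit at r = 7860 km, v_c = √(μ/r) = 7.121 km/s.
Vis-viva on the transfer ellipse at r = 7860 km gives v_t = √[μ(2/r − 1/a_t)] = 9.449 km/s.
Δv₂ = |v_t − v_c| = |9.449 − 7.121| = 2.328 km/s.

Δv₂ = 2.33 km/s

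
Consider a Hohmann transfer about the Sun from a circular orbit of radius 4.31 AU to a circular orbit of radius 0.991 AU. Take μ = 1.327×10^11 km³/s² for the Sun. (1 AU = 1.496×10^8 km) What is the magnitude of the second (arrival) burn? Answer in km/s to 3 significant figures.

Δv₂ = 8.23 km/s

In km: r₁ = 4.31 × 1.496×10^8 = 6.44776×10^8 km; r₂ = 0.991 × 1.496×10^8 = 1.482536×10^8 km.
Semi-major axis of the transfer orbit: a_t = (6.44776×10^8 + 1.482536×10^8)/2 = 3.965148×10^8 km.
Circular speed at r = 1.482536×10^8 km: v_c = √(μ/r) = 29.918 km/s.
Transfer-orbit speed at the same r (vis-viva, a = a_t): v_t = √[μ(2/r − 1/a_t)] = 38.151 km/s.
Δv₂ = |v_t − v_c| = |38.151 − 29.918| = 8.233 km/s.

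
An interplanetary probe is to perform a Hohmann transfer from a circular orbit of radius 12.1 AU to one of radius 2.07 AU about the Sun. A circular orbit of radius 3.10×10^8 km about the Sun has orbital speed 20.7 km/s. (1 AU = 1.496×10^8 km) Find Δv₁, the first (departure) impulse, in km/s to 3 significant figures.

Δv₁ = 3.94 km/s

From the circular-orbit relation v² = μ/r at r = 3.10×10^8 km: μ = v²r = (20.7)² × 3.10×10^8 = 1.32832×10^11 km³/s².
In km: r₁ = 12.1 × 1.496×10^8 = 1.81016×10^9 km; r₂ = 2.07 × 1.496×10^8 = 3.09672×10^8 km.
The Hohmann ellipse has a_t = (r₁ + r₂)/2 = 1.059916×10^9 km.
On the circular orbit at r = 1.81016×10^9 km, v_c = √(μ/r) = 8.566 km/s.
Vis-viva on the transfer ellipse at r = 1.81016×10^9 km gives v_t = √[μ(2/r − 1/a_t)] = 4.630 km/s.
Δv₁ = |v_t − v_c| = |4.630 − 8.566| = 3.936 km/s.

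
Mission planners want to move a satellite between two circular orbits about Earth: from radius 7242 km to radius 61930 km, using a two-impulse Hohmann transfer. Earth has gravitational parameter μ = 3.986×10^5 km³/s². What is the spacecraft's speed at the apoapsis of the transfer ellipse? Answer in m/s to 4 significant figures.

v = 1161 m/s

Transfer-ellipse semi-major axis a_t = (r₁ + r₂)/2 = (7242 + 61930)/2 = 34586 km.
At apoapsis, r = 61930 km.
Applying v² = μ(2/r − 1/a_t): v = 1.161 km/s.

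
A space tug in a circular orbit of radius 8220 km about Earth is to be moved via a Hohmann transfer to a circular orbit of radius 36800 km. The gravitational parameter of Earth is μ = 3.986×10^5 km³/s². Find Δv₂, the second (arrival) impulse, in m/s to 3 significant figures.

Δv₂ = 1300 m/s

The Hohmann ellipse has a_t = (r₁ + r₂)/2 = 22510 km.
On the circular orbit at r = 36800 km, v_c = √(μ/r) = 3.291 km/s.
Transfer-orbit speed at the same r (vis-viva, a = a_t): v_t = √[μ(2/r − 1/a_t)] = 1.989 km/s.
Δv₂ = |v_t − v_c| = |1.989 − 3.291| = 1.302 km/s.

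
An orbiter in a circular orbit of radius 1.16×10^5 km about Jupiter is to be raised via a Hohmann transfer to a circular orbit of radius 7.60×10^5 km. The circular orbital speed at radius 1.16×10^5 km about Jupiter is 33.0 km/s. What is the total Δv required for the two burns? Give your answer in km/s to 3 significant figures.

Δv = 16.7 km/s

From the circular-orbit relation v² = μ/r at r = 1.16×10^5 km: μ = v²r = (33.0)² × 1.16×10^5 = 1.26324×10^8 km³/s².
The Hohmann ellipse has a_t = (r₁ + r₂)/2 = 4.380×10^5 km.
Circular speed at r₁: v₁ = √(μ/r₁) = √(1.26324×10^8/1.160×10^5) = 33.00 km/s.
Transfer-orbit speed at r₁ (vis-viva equation): v_p = √[μ(2/r₁ − 1/a_t)] = 43.47 km/s.
First burn Δv₁ = |v_p − v₁| = 10.47 km/s.
At r₂, v₂ = √(μ/r₂) = 12.8925 km/s.
Transfer-orbit speed at r₂: v_a = √[μ(2/r₂ − 1/a_t)] = 6.63480 km/s.
Second burn Δv₂ = |v₂ − v_a| = 6.258 km/s.
Δv = Δv₁ + Δv₂ = 10.47 + 6.258 = 16.73 km/s.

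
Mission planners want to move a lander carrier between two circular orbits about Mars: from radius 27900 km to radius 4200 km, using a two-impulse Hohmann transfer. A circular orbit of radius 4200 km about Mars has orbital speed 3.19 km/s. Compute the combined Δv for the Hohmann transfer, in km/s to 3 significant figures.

From the circular-orbit relation v² = μ/r at r = 4200 km: μ = v²r = (3.19)² × 4200 = 42739.6 km³/s².
Semi-major axis of the transfer orbit: a_t = (27900 + 4200)/2 = 16050 km.
At r₁ the circular-orbit speed is v₁ = √(μ/r₁) = 1.23769 km/s.
Transfer-orbit speed at r₁ (vis-viva equation): v_a = √[μ(2/r₁ − 1/a_t)] = 0.633141 km/s.
First burn Δv₁ = |v_a − v₁| = 0.60455 km/s.
Circular speed at r₂: v₂ = √(μ/r₂) = 3.1900 km/s.
Transfer-orbit speed at r₂: v_p = √[μ(2/r₂ − 1/a_t)] = 4.2059 km/s.
Second burn Δv₂ = |v₂ − v_p| = 1.0159 km/s.
Δv = Δv₁ + Δv₂ = 0.60455 + 1.0159 = 1.620 km/s.

Δv = 1.62 km/s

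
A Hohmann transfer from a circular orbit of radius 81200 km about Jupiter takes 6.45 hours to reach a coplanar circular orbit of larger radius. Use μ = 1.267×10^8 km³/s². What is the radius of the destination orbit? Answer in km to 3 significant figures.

Transfer time t = 6.45 hours = 23220 s, and t = π√(a_t³/μ).
So a_t = (μ t²/π²)^(1/3) = (1.267×10^8 × (23220)² / π²)^(1/3) = 1.9058×10^5 km.
Since a_t = (r₁ + r₂)/2, r₂ = 2a_t − r₁ = 2×1.9058×10^5 − 81200 = 2.9996×10^5 km.

r₂ = 3.00×10^5 km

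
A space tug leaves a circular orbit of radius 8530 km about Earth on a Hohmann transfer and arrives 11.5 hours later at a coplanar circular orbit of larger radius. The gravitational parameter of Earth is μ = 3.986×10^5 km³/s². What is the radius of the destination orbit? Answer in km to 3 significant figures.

r₂ = 73600 km

Transfer time t = 11.5 hours = 41400 s, and t = π√(a_t³/μ).
So a_t = (μ t²/π²)^(1/3) = (3.986×10^5 × (41400)² / π²)^(1/3) = 41059 km.
Since a_t = (r₁ + r₂)/2, r₂ = 2a_t − r₁ = 2×41059 − 8530 = 73588 km.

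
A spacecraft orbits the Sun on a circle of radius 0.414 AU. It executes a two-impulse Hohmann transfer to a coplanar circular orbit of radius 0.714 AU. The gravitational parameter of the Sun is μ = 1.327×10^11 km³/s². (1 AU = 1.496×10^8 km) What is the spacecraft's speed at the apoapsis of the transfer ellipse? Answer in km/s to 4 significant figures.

In km: r₁ = 0.414 × 1.496×10^8 = 6.19344×10^7 km; r₂ = 0.714 × 1.496×10^8 = 1.068144×10^8 km.
The Hohmann ellipse has a_t = (r₁ + r₂)/2 = 8.43744×10^7 km.
The apoapsis of the transfer ellipse is at r = 1.068144×10^8 km.
Applying v² = μ(2/r − 1/a_t): v = 30.20 km/s.

v = 30.20 km/s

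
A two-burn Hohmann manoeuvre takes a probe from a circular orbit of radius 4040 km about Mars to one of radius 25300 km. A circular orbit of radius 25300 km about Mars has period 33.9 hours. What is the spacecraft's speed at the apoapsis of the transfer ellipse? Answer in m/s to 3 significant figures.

From Kepler's third law T² = 4π²r³/μ at r = 25300 km, T = 33.9 hours = 33.9 × 3600 s = 1.2204×10^5 s: μ = 4π²r³/T² = 42925.7 km³/s².
Transfer-ellipse semi-major axis a_t = (r₁ + r₂)/2 = (4040 + 25300)/2 = 14670 km.
At apoapsis, r = 25300 km.
Vis-viva: v = √[μ(2/r − 1/a_t)] = √[42925.7 × (2/25300 − 1/14670)] = 0.6836 km/s.

v = 684 m/s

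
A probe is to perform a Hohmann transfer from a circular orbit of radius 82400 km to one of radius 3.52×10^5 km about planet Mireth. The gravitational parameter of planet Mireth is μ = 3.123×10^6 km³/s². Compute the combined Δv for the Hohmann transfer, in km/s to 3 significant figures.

Δv = 2.82 km/s

Semi-major axis of the transfer orbit: a_t = (82400 + 3.520×10^5)/2 = 2.172×10^5 km.
Circular speed at r₁: v₁ = √(μ/r₁) = √(3.123×10^6/82400) = 6.156 km/s.
Transfer-orbit speed at r₁ (v² = μ(2/r − 1/a)): v_p = √[μ(2/r₁ − 1/a_t)] = 7.837 km/s.
First burn Δv₁ = |v_p − v₁| = 1.681 km/s.
At r₂, v₂ = √(μ/r₂) = 2.979 km/s.
Transfer-orbit speed at r₂: v_a = √[μ(2/r₂ − 1/a_t)] = 1.835 km/s.
Second burn Δv₂ = |v₂ − v_a| = 1.144 km/s.
Total Δv = Δv₁ + Δv₂ = 2.825 km/s.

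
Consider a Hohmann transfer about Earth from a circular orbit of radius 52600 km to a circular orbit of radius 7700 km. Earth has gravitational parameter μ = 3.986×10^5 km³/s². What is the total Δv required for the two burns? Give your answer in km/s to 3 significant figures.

Δv = 3.67 km/s

Semi-major axis of the transfer orbit: a_t = (52600 + 7700)/2 = 30150 km.
Circular speed at r₁: v₁ = √(μ/r₁) = √(3.986×10^5/52600) = 2.753 km/s.
Transfer-orbit speed at r₁ (vis-viva): v_a = √[μ(2/r₁ − 1/a_t)] = 1.391 km/s.
First burn Δv₁ = |v_a − v₁| = 1.362 km/s.
At r₂, v₂ = √(μ/r₂) = 7.195 km/s.
Transfer-orbit speed at r₂: v_p = √[μ(2/r₂ − 1/a_t)] = 9.503 km/s.
Second burn Δv₂ = |v₂ − v_p| = 2.308 km/s.
Total Δv = Δv₁ + Δv₂ = 3.670 km/s.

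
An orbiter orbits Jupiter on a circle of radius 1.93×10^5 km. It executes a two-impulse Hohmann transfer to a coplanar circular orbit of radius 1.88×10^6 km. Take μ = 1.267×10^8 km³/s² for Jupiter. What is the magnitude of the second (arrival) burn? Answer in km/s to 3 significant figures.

Semi-major axis of the transfer orbit: a_t = (1.930×10^5 + 1.880×10^6)/2 = 1.0365×10^6 km.
Circular speed at r = 1.880×10^6 km: v_c = √(μ/r) = 8.209 km/s.
Vis-viva on the transfer ellipse at r = 1.880×10^6 km gives v_t = √[μ(2/r − 1/a_t)] = 3.542 km/s.
Δv₂ = |v_t − v_c| = |3.542 − 8.209| = 4.667 km/s.

Δv₂ = 4.67 km/s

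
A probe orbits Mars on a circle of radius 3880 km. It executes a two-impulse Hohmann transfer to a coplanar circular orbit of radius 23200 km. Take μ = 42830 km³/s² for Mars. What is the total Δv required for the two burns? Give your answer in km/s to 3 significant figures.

Δv = 1.66 km/s

Semi-major axis of the transfer orbit: a_t = (3880 + 23200)/2 = 13540 km.
Circular speed at r₁: v₁ = √(μ/r₁) = √(42830/3880) = 3.322 km/s.
Transfer-orbit speed at r₁ (v² = μ(2/r − 1/a)): v_p = √[μ(2/r₁ − 1/a_t)] = 4.349 km/s.
First burn Δv₁ = |v_p − v₁| = 1.027 km/s.
At r₂, v₂ = √(μ/r₂) = 1.3587 km/s.
Transfer-orbit speed at r₂: v_a = √[μ(2/r₂ − 1/a_t)] = 0.72734 km/s.
Second burn Δv₂ = |v₂ − v_a| = 0.6314 km/s.
Total Δv = Δv₁ + Δv₂ = 1.658 km/s.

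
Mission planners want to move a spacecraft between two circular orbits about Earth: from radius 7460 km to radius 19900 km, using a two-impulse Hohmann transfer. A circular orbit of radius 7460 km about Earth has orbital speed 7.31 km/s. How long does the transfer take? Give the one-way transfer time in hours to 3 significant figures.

From the circular-orbit relation v² = μ/r at r = 7460 km: μ = v²r = (7.31)² × 7460 = 3.98633×10^5 km³/s².
Transfer-ellipse semi-major axis a_t = (r₁ + r₂)/2 = (7460 + 19900)/2 = 13680 km.
Transfer time t = π√(a_t³/μ) = π√((13680)³ / 3.98633×10^5) = 7961 s.
Converting: 7961 s ÷ 3600 s/hour = 2.21 hours.

t = 2.21 hours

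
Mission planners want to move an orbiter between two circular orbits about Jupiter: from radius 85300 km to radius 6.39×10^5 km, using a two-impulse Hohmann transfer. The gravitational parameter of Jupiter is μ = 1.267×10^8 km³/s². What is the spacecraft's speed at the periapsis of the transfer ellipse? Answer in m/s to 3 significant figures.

Semi-major axis of the transfer orbit: a_t = (85300 + 6.390×10^5)/2 = 3.6215×10^5 km.
The periapsis of the transfer ellipse is at r = 85300 km.
From the vis-viva equation, v = √[μ(2/r − 1/a_t)] = 51.19 km/s.

v = 51200 m/s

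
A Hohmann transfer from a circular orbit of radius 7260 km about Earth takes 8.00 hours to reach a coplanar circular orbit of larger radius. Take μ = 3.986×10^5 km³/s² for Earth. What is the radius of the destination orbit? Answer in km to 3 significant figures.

Transfer time t = 8.00 hours = 28800 s, and t = π√(a_t³/μ).
So a_t = (μ t²/π²)^(1/3) = (3.986×10^5 × (28800)² / π²)^(1/3) = 32236 km.
Since a_t = (r₁ + r₂)/2, r₂ = 2a_t − r₁ = 2×32236 − 7260 = 57212 km.

r₂ = 57200 km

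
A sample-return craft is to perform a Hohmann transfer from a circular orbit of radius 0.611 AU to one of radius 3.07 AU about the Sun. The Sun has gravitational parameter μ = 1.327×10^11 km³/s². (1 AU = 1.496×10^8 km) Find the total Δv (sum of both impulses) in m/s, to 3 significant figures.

In km: r₁ = 0.611 × 1.496×10^8 = 9.14056×10^7 km; r₂ = 3.07 × 1.496×10^8 = 4.59272×10^8 km.
Semi-major axis of the transfer orbit: a_t = (9.14056×10^7 + 4.59272×10^8)/2 = 2.753388×10^8 km.
At r₁ the circular-orbit speed is v₁ = √(μ/r₁) = 38.10 km/s.
Transfer-orbit speed at r₁ (v² = μ(2/r − 1/a)): v_p = √[μ(2/r₁ − 1/a_t)] = 49.21 km/s.
First burn Δv₁ = |v_p − v₁| = 11.11 km/s.
Circular speed at r₂: v₂ = √(μ/r₂) = 16.998 km/s.
Transfer-orbit speed at r₂: v_a = √[μ(2/r₂ − 1/a_t)] = 9.7938 km/s.
Second burn Δv₂ = |v₂ − v_a| = 7.204 km/s.
Total Δv = Δv₁ + Δv₂ = 18.31 km/s.

Δv = 18300 m/s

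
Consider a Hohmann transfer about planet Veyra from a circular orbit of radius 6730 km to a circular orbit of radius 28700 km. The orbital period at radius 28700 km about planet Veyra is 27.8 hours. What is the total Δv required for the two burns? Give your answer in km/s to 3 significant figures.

Δv = 1.71 km/s

From Kepler's third law T² = 4π²r³/μ at r = 28700 km, T = 27.8 hours = 27.8 × 3600 s = 1.0008×10^5 s: μ = 4π²r³/T² = 93177.5 km³/s².
Transfer-ellipse semi-major axis a_t = (r₁ + r₂)/2 = (6730 + 28700)/2 = 17715 km.
Circular speed at r₁: v₁ = √(μ/r₁) = √(93177.5/6730) = 3.721 km/s.
Transfer-orbit speed at r₁ (vis-viva equation): v_p = √[μ(2/r₁ − 1/a_t)] = 4.736 km/s.
First burn Δv₁ = |v_p − v₁| = 1.015 km/s.
At r₂, v₂ = √(μ/r₂) = 1.8018 km/s.
Transfer-orbit speed at r₂: v_a = √[μ(2/r₂ − 1/a_t)] = 1.1106 km/s.
Second burn Δv₂ = |v₂ − v_a| = 0.6912 km/s.
Total Δv = Δv₁ + Δv₂ = 1.706 km/s.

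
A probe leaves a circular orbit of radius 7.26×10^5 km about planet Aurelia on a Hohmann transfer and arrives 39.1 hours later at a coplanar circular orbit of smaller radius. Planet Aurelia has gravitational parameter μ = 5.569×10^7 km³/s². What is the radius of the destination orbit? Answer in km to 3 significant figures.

r₂ = 2.37×10^5 km

Transfer time t = 39.1 hours = 1.4076×10^5 s, and t = π√(a_t³/μ).
So a_t = (μ t²/π²)^(1/3) = (5.569×10^7 × (1.4076×10^5)² / π²)^(1/3) = 4.8174×10^5 km.
Since a_t = (r₁ + r₂)/2, r₂ = 2a_t − r₁ = 2×4.8174×10^5 − 7.260×10^5 = 2.3748×10^5 km.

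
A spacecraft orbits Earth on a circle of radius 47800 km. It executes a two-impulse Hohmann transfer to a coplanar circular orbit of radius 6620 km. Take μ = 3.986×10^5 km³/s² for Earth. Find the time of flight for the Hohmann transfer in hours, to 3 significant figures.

t = 6.20 hours

The Hohmann ellipse has a_t = (r₁ + r₂)/2 = 27210 km.
Transfer time t = π√(a_t³/μ) = π√((27210)³ / 3.986×10^5) = 22330 s.
Converting: 22330 s ÷ 3600 s/hour = 6.20 hours.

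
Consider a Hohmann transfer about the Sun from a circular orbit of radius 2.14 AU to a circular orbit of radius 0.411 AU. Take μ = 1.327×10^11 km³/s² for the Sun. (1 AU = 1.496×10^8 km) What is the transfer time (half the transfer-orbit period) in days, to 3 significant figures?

In km: r₁ = 2.14 × 1.496×10^8 = 3.20144×10^8 km; r₂ = 0.411 × 1.496×10^8 = 6.14856×10^7 km.
The Hohmann ellipse has a_t = (r₁ + r₂)/2 = 1.908148×10^8 km.
By Kepler's third law the transfer-orbit period is T = 2π√(a_t³/μ), so t = T/2 = 2.273×10^7 s.
Converting: 2.273×10^7 s ÷ 86400 s/day = 263 days.

t = 263 days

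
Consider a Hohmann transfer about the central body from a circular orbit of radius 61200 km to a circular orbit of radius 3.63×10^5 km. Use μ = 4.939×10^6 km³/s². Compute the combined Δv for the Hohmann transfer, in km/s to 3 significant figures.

Δv = 4.48 km/s

Semi-major axis of the transfer orbit: a_t = (61200 + 3.630×10^5)/2 = 2.121×10^5 km.
Circular speed at r₁: v₁ = √(μ/r₁) = √(4.939×10^6/61200) = 8.98346 km/s.
On the transfer ellipse at r₁, vis-viva equation gives v_p = √[μ(2/r₁ − 1/a_t)] = 11.7524 km/s.
First burn Δv₁ = |v_p − v₁| = 2.769 km/s.
Circular speed at r₂: v₂ = √(μ/r₂) = 3.6886 km/s.
Transfer-orbit speed at r₂: v_a = √[μ(2/r₂ − 1/a_t)] = 1.9814 km/s.
Second burn Δv₂ = |v₂ − v_a| = 1.707 km/s.
Δv = Δv₁ + Δv₂ = 2.769 + 1.707 = 4.476 km/s.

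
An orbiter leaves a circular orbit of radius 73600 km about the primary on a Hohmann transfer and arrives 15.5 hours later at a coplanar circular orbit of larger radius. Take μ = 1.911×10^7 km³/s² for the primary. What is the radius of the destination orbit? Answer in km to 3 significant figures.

Transfer time t = 15.5 hours = 55800 s, and t = π√(a_t³/μ).
So a_t = (μ t²/π²)^(1/3) = (1.911×10^7 × (55800)² / π²)^(1/3) = 1.8200×10^5 km.
Since a_t = (r₁ + r₂)/2, r₂ = 2a_t − r₁ = 2×1.8200×10^5 − 73600 = 2.904×10^5 km.

r₂ = 2.90×10^5 km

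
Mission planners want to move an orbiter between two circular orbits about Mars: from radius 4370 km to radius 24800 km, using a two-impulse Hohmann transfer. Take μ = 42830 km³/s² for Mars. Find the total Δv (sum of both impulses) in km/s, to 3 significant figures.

Δv = 1.55 km/s

Transfer-ellipse semi-major axis a_t = (r₁ + r₂)/2 = (4370 + 24800)/2 = 14585 km.
At r₁ the circular-orbit speed is v₁ = √(μ/r₁) = 3.13064 km/s.
On the transfer ellipse at r₁, vis-viva equation gives v_p = √[μ(2/r₁ − 1/a_t)] = 4.08231 km/s.
First burn Δv₁ = |v_p − v₁| = 0.95167 km/s.
At r₂, v₂ = √(μ/r₂) = 1.31416 km/s.
Transfer-orbit speed at r₂: v_a = √[μ(2/r₂ − 1/a_t)] = 0.719342 km/s.
Second burn Δv₂ = |v₂ − v_a| = 0.59482 km/s.
Total Δv = Δv₁ + Δv₂ = 1.546 km/s.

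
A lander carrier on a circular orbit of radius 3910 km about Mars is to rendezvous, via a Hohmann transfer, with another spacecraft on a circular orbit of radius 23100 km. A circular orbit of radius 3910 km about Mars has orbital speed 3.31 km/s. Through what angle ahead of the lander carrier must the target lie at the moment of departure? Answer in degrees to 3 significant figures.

φ = 99.5°

From the circular-orbit relation v² = μ/r at r = 3910 km: μ = v²r = (3.31)² × 3910 = 42838.4 km³/s².
Semi-major axis of the transfer orbit: a_t = (3910 + 23100)/2 = 13505 km.
Transfer time t = π√(a_t³/μ) = 23821.8 s.
The target's mean motion on its circular orbit is ω₂ = √(μ/r₂³) = 5.89520×10^-5 rad/s.
Angle swept by the target during transfer: ω₂·t = 1.4043 rad = 80.46°.
The lander carrier traverses 180° on the transfer ellipse, so the target must lead by 180° − 80.46° = 99.5°.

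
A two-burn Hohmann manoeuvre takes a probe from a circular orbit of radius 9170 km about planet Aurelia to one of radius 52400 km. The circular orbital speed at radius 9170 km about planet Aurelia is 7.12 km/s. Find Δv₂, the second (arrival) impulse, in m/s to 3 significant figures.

From the circular-orbit relation v² = μ/r at r = 9170 km: μ = v²r = (7.12)² × 9170 = 4.64868×10^5 km³/s².
Transfer-ellipse semi-major axis a_t = (r₁ + r₂)/2 = (9170 + 52400)/2 = 30785 km.
Circular speed at r = 52400 km: v_c = √(μ/r) = 2.979 km/s.
Vis-viva on the transfer ellipse at r = 52400 km gives v_t = √[μ(2/r − 1/a_t)] = 1.626 km/s.
Δv₂ = |v_t − v_c| = |1.626 − 2.979| = 1.353 km/s.

Δv₂ = 1350 m/s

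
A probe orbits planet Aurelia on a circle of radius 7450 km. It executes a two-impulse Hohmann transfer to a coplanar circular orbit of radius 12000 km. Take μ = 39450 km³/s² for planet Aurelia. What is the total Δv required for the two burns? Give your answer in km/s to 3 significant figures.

Semi-major axis of the transfer orbit: a_t = (7450 + 12000)/2 = 9725 km.
Circular speed at r₁: v₁ = √(μ/r₁) = √(39450/7450) = 2.301 km/s.
Transfer-orbit speed at r₁ (v² = μ(2/r − 1/a)): v_p = √[μ(2/r₁ − 1/a_t)] = 2.556 km/s.
First burn Δv₁ = |v_p − v₁| = 0.2550 km/s.
At r₂, v₂ = √(μ/r₂) = 1.81315 km/s.
Transfer-orbit speed at r₂: v_a = √[μ(2/r₂ − 1/a_t)] = 1.58696 km/s.
Second burn Δv₂ = |v₂ − v_a| = 0.2262 km/s.
Δv = Δv₁ + Δv₂ = 0.2550 + 0.2262 = 0.4812 km/s.

Δv = 0.481 km/s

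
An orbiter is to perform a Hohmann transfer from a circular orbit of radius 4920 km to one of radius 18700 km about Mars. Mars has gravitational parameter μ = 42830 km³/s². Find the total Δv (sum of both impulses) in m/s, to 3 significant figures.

The Hohmann ellipse has a_t = (r₁ + r₂)/2 = 11810 km.
At r₁ the circular-orbit speed is v₁ = √(μ/r₁) = 2.9505 km/s.
Transfer-orbit speed at r₁ (vis-viva equation): v_p = √[μ(2/r₁ − 1/a_t)] = 3.7127 km/s.
First burn Δv₁ = |v_p − v₁| = 0.7622 km/s.
Circular speed at r₂: v₂ = √(μ/r₂) = 1.5134 km/s.
Transfer-orbit speed at r₂: v_a = √[μ(2/r₂ − 1/a_t)] = 0.97681 km/s.
Second burn Δv₂ = |v₂ − v_a| = 0.5366 km/s.
Δv = Δv₁ + Δv₂ = 0.7622 + 0.5366 = 1.299 km/s.

Δv = 1300 m/s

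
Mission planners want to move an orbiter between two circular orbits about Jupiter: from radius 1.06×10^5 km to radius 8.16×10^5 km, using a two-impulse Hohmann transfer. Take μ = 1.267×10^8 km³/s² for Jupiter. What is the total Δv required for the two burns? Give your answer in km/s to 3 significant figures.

Δv = 17.9 km/s

Semi-major axis of the transfer orbit: a_t = (1.060×10^5 + 8.160×10^5)/2 = 4.610×10^5 km.
At r₁ the circular-orbit speed is v₁ = √(μ/r₁) = 34.573 km/s.
Transfer-orbit speed at r₁ (v² = μ(2/r − 1/a)): v_p = √[μ(2/r₁ − 1/a_t)] = 45.997 km/s.
First burn Δv₁ = |v_p − v₁| = 11.42 km/s.
Circular speed at r₂: v₂ = √(μ/r₂) = 12.461 km/s.
Transfer-orbit speed at r₂: v_a = √[μ(2/r₂ − 1/a_t)] = 5.9751 km/s.
Second burn Δv₂ = |v₂ − v_a| = 6.486 km/s.
Δv = Δv₁ + Δv₂ = 11.42 + 6.486 = 17.91 km/s.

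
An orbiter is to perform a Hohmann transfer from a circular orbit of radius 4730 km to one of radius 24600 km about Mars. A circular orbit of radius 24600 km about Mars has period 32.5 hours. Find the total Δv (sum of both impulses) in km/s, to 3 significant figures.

Δv = 1.46 km/s

From Kepler's third law T² = 4π²r³/μ at r = 24600 km, T = 32.5 hours = 32.5 × 3600 s = 1.170×10^5 s: μ = 4π²r³/T² = 42933.2 km³/s².
Transfer-ellipse semi-major axis a_t = (r₁ + r₂)/2 = (4730 + 24600)/2 = 14665 km.
Circular speed at r₁: v₁ = √(μ/r₁) = √(42933.2/4730) = 3.01277 km/s.
Transfer-orbit speed at r₁ (vis-viva equation): v_p = √[μ(2/r₁ − 1/a_t)] = 3.90205 km/s.
First burn Δv₁ = |v_p − v₁| = 0.8893 km/s.
Circular speed at r₂: v₂ = √(μ/r₂) = 1.3211 km/s.
Transfer-orbit speed at r₂: v_a = √[μ(2/r₂ − 1/a_t)] = 0.75027 km/s.
Second burn Δv₂ = |v₂ − v_a| = 0.5708 km/s.
Δv = Δv₁ + Δv₂ = 0.8893 + 0.5708 = 1.460 km/s.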